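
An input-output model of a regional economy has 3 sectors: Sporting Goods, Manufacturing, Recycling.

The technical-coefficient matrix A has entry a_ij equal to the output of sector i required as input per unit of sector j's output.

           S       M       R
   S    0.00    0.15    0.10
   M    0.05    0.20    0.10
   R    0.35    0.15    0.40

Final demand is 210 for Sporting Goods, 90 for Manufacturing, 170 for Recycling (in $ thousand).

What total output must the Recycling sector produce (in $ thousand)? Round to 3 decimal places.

x_R = 500.176

I − A =
  [   1.00    -0.15    -0.10]
  [  -0.05     0.80    -0.10]
  [  -0.35    -0.15     0.60]
Cofactors of I−A, C_ij = (−1)^(i+j)·(minor ij) (rows/columns in the sector order above):
  C_11 = (0.80)(0.60) − (-0.10)(-0.15) = 0.4650
  C_12 = −[(-0.05)(0.60) − (-0.10)(-0.35)] = 0.0650
  C_13 = (-0.05)(-0.15) − (0.80)(-0.35) = 0.2875
  C_21 = −[(-0.15)(0.60) − (-0.10)(-0.15)] = 0.1050
  C_22 = (1.00)(0.60) − (-0.10)(-0.35) = 0.5650
  C_23 = −[(1.00)(-0.15) − (-0.15)(-0.35)] = 0.2025
  C_31 = (-0.15)(-0.10) − (-0.10)(0.80) = 0.0950
  C_32 = −[(1.00)(-0.10) − (-0.10)(-0.05)] = 0.1050
  C_33 = (1.00)(0.80) − (-0.15)(-0.05) = 0.7925
det(I−A) = Σ_j (I−A)_1j·C_1j = (1.00)(0.4650) + (-0.15)(0.0650) + (-0.10)(0.2875) = 0.4265
adj(I−A) = Cᵀ =
  [ 0.4650   0.1050   0.0950]
  [ 0.0650   0.5650   0.1050]
  [ 0.2875   0.2025   0.7925]
(I − A)⁻¹ = adj(I−A) / det(I−A) ≈
  [   1.0903     0.2462     0.2227]
  [   0.1524     1.3247     0.2462]
  [   0.6741     0.4748     1.8581]
x = (I − A)⁻¹ d = adj(I−A)·d / det(I−A), with det(I−A) = 0.4265:
  x_S = (0.4650·210 + 0.1050·90 + 0.0950·170) / 0.4265 = 123.25 / 0.4265 ≈ 288.980
  x_M = (0.0650·210 + 0.5650·90 + 0.1050·170) / 0.4265 = 82.35 / 0.4265 ≈ 193.083
  x_R = (0.2875·210 + 0.2025·90 + 0.7925·170) / 0.4265 = 213.325 / 0.4265 ≈ 500.176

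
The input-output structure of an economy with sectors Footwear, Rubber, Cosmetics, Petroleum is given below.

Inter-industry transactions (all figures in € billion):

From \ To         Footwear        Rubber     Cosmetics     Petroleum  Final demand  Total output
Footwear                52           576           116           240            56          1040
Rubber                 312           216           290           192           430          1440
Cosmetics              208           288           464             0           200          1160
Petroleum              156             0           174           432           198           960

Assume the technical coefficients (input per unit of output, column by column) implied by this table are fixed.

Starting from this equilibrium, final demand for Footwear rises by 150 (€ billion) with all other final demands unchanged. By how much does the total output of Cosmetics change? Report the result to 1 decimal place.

Technical coefficients a_ij = z_ij / X_j:
  a_11 = 52/1040 = 0.05, a_21 = 312/1040 = 0.30, a_31 = 208/1040 = 0.20, a_41 = 156/1040 = 0.15
  a_12 = 576/1440 = 0.40, a_22 = 216/1440 = 0.15, a_32 = 288/1440 = 0.20, a_42 = 0/1440 = 0.00
  a_13 = 116/1160 = 0.10, a_23 = 290/1160 = 0.25, a_33 = 464/1160 = 0.40, a_43 = 174/1160 = 0.15
  a_14 = 240/960 = 0.25, a_24 = 192/960 = 0.20, a_34 = 0/960 = 0.00, a_44 = 432/960 = 0.45
I − A =
  [   0.95    -0.40    -0.10    -0.25]
  [  -0.30     0.85    -0.25    -0.20]
  [  -0.20    -0.20     0.60     0.00]
  [  -0.15     0.00    -0.15     0.55]
Compute the cofactors C_ij = (−1)^(i+j)·(3×3 minor ij) of I−A; the adjugate is their transpose:
adj(I−A) = Cᵀ =
  [ 0.247000   0.150500   0.145625   0.167000]
  [ 0.150500   0.272500   0.180500   0.167500]
  [ 0.132500   0.141000   0.334250   0.111500]
  [ 0.103500   0.079500   0.130875   0.322000]
det(I−A) = Σ_j (I−A)_1j·C_1j = (0.95)(0.247000) + (-0.40)(0.150500) + (-0.10)(0.132500) + (-0.25)(0.103500) = 0.135325
(I − A)⁻¹ = adj(I−A) / det(I−A) ≈
  [   1.8252     1.1121     1.0761     1.2341]
  [   1.1121     2.0137     1.3338     1.2378]
  [   0.9791     1.0419     2.4700     0.8239]
  [   0.7648     0.5875     0.9671     2.3795]
Δx = (I − A)⁻¹ Δd with Δd having +150 in the Footwear component and 0 elsewhere.
So Δx_3 = L_31 · (+150), where L_31 = adj(I−A)_31 / det(I−A) = 0.132500 / 0.135325.
Δx_3 = 0.132500 × (+150) / 0.135325 = 19.875 / 0.135325 ≈ 146.9.

Δx_3 = 146.9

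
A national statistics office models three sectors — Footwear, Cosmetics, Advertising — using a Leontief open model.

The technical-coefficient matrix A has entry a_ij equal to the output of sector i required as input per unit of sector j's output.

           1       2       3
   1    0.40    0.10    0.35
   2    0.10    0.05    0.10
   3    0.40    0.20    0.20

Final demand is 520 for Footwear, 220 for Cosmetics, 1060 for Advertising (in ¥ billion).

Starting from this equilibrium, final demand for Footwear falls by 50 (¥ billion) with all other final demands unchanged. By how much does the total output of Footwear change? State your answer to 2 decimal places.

Δx_1 = -126.71

I − A =
  [   0.60    -0.10    -0.35]
  [  -0.10     0.95    -0.10]
  [  -0.40    -0.20     0.80]
Cofactors of I−A, C_ij = (−1)^(i+j)·(minor ij) (rows/columns in the sector order above):
  C_11 = (0.95)(0.80) − (-0.10)(-0.20) = 0.7400
  C_12 = −[(-0.10)(0.80) − (-0.10)(-0.40)] = 0.1200
  C_13 = (-0.10)(-0.20) − (0.95)(-0.40) = 0.4000
  C_21 = −[(-0.10)(0.80) − (-0.35)(-0.20)] = 0.1500
  C_22 = (0.60)(0.80) − (-0.35)(-0.40) = 0.3400
  C_23 = −[(0.60)(-0.20) − (-0.10)(-0.40)] = 0.1600
  C_31 = (-0.10)(-0.10) − (-0.35)(0.95) = 0.3425
  C_32 = −[(0.60)(-0.10) − (-0.35)(-0.10)] = 0.0950
  C_33 = (0.60)(0.95) − (-0.10)(-0.10) = 0.5600
det(I−A) = Σ_j (I−A)_1j·C_1j = (0.60)(0.7400) + (-0.10)(0.1200) + (-0.35)(0.4000) = 0.2920
adj(I−A) = Cᵀ =
  [ 0.7400   0.1500   0.3425]
  [ 0.1200   0.3400   0.0950]
  [ 0.4000   0.1600   0.5600]
(I − A)⁻¹ = adj(I−A) / det(I−A) ≈
  [   2.5342     0.5137     1.1729]
  [   0.4110     1.1644     0.3253]
  [   1.3699     0.5479     1.9178]
Δx = (I − A)⁻¹ Δd with Δd having -50 in the Footwear component and 0 elsewhere.
So Δx_1 = L_11 · (-50), where L_11 = adj(I−A)_11 / det(I−A) = 0.7400 / 0.2920.
Δx_1 = 0.7400 × (-50) / 0.2920 = -37.00 / 0.2920 ≈ -126.71.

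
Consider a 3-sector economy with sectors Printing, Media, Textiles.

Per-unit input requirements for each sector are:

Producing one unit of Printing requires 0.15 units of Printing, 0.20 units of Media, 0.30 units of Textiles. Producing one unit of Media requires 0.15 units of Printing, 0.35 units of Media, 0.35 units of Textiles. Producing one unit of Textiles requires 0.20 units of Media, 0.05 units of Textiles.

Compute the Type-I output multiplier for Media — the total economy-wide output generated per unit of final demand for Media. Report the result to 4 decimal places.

I − A =
  [   0.85    -0.15     0.00]
  [  -0.20     0.65    -0.20]
  [  -0.30    -0.35     0.95]
Cofactors of I−A, C_ij = (−1)^(i+j)·(minor ij) (rows/columns in the sector order above):
  C_11 = (0.65)(0.95) − (-0.20)(-0.35) = 0.5475
  C_12 = −[(-0.20)(0.95) − (-0.20)(-0.30)] = 0.2500
  C_13 = (-0.20)(-0.35) − (0.65)(-0.30) = 0.2650
  C_21 = −[(-0.15)(0.95) − (0.00)(-0.35)] = 0.1425
  C_22 = (0.85)(0.95) − (0.00)(-0.30) = 0.8075
  C_23 = −[(0.85)(-0.35) − (-0.15)(-0.30)] = 0.3425
  C_31 = (-0.15)(-0.20) − (0.00)(0.65) = 0.0300
  C_32 = −[(0.85)(-0.20) − (0.00)(-0.20)] = 0.1700
  C_33 = (0.85)(0.65) − (-0.15)(-0.20) = 0.5225
det(I−A) = Σ_j (I−A)_1j·C_1j = (0.85)(0.5475) + (-0.15)(0.2500) + (0.00)(0.2650) = 0.427875
adj(I−A) = Cᵀ =
  [ 0.5475   0.1425   0.0300]
  [ 0.2500   0.8075   0.1700]
  [ 0.2650   0.3425   0.5225]
(I − A)⁻¹ = adj(I−A) / det(I−A) ≈
  [   1.27958     0.33304     0.07011]
  [   0.58428     1.88723     0.39731]
  [   0.61934     0.80047     1.22115]
The output multiplier for sector j is the column-j sum of the Leontief inverse (I − A)⁻¹ = adj(I−A) / det(I−A).
Column M of adj(I−A): (0.1425, 0.8075, 0.3425); det(I−A) = 0.427875.
m_M = (0.1425 + 0.8075 + 0.3425) / 0.427875 = 1.2925 / 0.427875 ≈ 3.0207.

m_M = 3.0207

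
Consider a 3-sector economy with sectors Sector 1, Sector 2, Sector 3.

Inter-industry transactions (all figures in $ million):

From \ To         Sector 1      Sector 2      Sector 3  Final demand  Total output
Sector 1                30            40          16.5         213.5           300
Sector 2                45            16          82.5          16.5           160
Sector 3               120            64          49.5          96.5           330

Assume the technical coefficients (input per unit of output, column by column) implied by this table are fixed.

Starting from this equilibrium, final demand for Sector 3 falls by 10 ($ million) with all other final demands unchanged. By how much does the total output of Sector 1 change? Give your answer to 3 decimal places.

Technical coefficients a_ij = z_ij / X_j:
  a_11 = 30/300 = 0.10, a_21 = 45/300 = 0.15, a_31 = 120/300 = 0.40
  a_12 = 40/160 = 0.25, a_22 = 16/160 = 0.10, a_32 = 64/160 = 0.40
  a_13 = 16.5/330 = 0.05, a_23 = 82.5/330 = 0.25, a_33 = 49.5/330 = 0.15
I − A =
  [   0.90    -0.25    -0.05]
  [  -0.15     0.90    -0.25]
  [  -0.40    -0.40     0.85]
Cofactors of I−A, C_ij = (−1)^(i+j)·(minor ij) (rows/columns in the sector order above):
  C_11 = (0.90)(0.85) − (-0.25)(-0.40) = 0.6650
  C_12 = −[(-0.15)(0.85) − (-0.25)(-0.40)] = 0.2275
  C_13 = (-0.15)(-0.40) − (0.90)(-0.40) = 0.4200
  C_21 = −[(-0.25)(0.85) − (-0.05)(-0.40)] = 0.2325
  C_22 = (0.90)(0.85) − (-0.05)(-0.40) = 0.7450
  C_23 = −[(0.90)(-0.40) − (-0.25)(-0.40)] = 0.4600
  C_31 = (-0.25)(-0.25) − (-0.05)(0.90) = 0.1075
  C_32 = −[(0.90)(-0.25) − (-0.05)(-0.15)] = 0.2325
  C_33 = (0.90)(0.90) − (-0.25)(-0.15) = 0.7725
det(I−A) = Σ_j (I−A)_1j·C_1j = (0.90)(0.6650) + (-0.25)(0.2275) + (-0.05)(0.4200) = 0.520625
adj(I−A) = Cᵀ =
  [ 0.6650   0.2325   0.1075]
  [ 0.2275   0.7450   0.2325]
  [ 0.4200   0.4600   0.7725]
(I − A)⁻¹ = adj(I−A) / det(I−A) ≈
  [   1.2773     0.4466     0.2065]
  [   0.4370     1.4310     0.4466]
  [   0.8067     0.8836     1.4838]
Δx = (I − A)⁻¹ Δd with Δd having -10 in the Sector 3 component and 0 elsewhere.
So Δx_1 = L_13 · (-10), where L_13 = adj(I−A)_13 / det(I−A) = 0.1075 / 0.520625.
Δx_1 = 0.1075 × (-10) / 0.520625 = -1.075 / 0.520625 ≈ -2.065.

Δx_1 = -2.065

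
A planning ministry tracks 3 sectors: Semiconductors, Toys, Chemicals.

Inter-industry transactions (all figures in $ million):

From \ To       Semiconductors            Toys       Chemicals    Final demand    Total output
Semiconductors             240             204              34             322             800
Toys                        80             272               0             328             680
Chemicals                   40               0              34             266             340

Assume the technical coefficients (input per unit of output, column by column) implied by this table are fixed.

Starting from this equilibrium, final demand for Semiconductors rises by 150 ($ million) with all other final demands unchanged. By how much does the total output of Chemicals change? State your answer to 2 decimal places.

Δx_C = 12.93

Technical coefficients a_ij = z_ij / X_j:
  a_SS = 240/800 = 0.30, a_TS = 80/800 = 0.10, a_CS = 40/800 = 0.05
  a_ST = 204/680 = 0.30, a_TT = 272/680 = 0.40, a_CT = 0/680 = 0.00
  a_SC = 34/340 = 0.10, a_TC = 0/340 = 0.00, a_CC = 34/340 = 0.10
I − A =
  [   0.70    -0.30    -0.10]
  [  -0.10     0.60     0.00]
  [  -0.05     0.00     0.90]
Cofactors of I−A, C_ij = (−1)^(i+j)·(minor ij) (rows/columns in the sector order above):
  C_11 = (0.60)(0.90) − (0.00)(0.00) = 0.5400
  C_12 = −[(-0.10)(0.90) − (0.00)(-0.05)] = 0.0900
  C_13 = (-0.10)(0.00) − (0.60)(-0.05) = 0.0300
  C_21 = −[(-0.30)(0.90) − (-0.10)(0.00)] = 0.2700
  C_22 = (0.70)(0.90) − (-0.10)(-0.05) = 0.6250
  C_23 = −[(0.70)(0.00) − (-0.30)(-0.05)] = 0.0150
  C_31 = (-0.30)(0.00) − (-0.10)(0.60) = 0.0600
  C_32 = −[(0.70)(0.00) − (-0.10)(-0.10)] = 0.0100
  C_33 = (0.70)(0.60) − (-0.30)(-0.10) = 0.3900
det(I−A) = Σ_j (I−A)_1j·C_1j = (0.70)(0.5400) + (-0.30)(0.0900) + (-0.10)(0.0300) = 0.3480
adj(I−A) = Cᵀ =
  [ 0.5400   0.2700   0.0600]
  [ 0.0900   0.6250   0.0100]
  [ 0.0300   0.0150   0.3900]
(I − A)⁻¹ = adj(I−A) / det(I−A) ≈
  [   1.5517     0.7759     0.1724]
  [   0.2586     1.7960     0.0287]
  [   0.0862     0.0431     1.1207]
Δx = (I − A)⁻¹ Δd with Δd having +150 in the Semiconductors component and 0 elsewhere.
So Δx_C = L_CS · (+150), where L_CS = adj(I−A)_CS / det(I−A) = 0.0300 / 0.3480.
Δx_C = 0.0300 × (+150) / 0.3480 = 4.50 / 0.3480 ≈ 12.93.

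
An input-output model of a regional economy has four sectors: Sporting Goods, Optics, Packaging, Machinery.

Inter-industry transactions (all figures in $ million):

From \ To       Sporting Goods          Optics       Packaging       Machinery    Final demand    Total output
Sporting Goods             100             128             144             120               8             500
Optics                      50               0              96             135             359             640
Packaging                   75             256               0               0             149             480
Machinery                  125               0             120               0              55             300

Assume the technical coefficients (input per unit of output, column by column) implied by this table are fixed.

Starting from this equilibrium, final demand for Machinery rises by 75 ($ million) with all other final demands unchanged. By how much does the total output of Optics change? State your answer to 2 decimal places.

Technical coefficients a_ij = z_ij / X_j:
  a_SS = 100/500 = 0.20, a_OS = 50/500 = 0.10, a_PS = 75/500 = 0.15, a_MS = 125/500 = 0.25
  a_SO = 128/640 = 0.20, a_OO = 0/640 = 0.00, a_PO = 256/640 = 0.40, a_MO = 0/640 = 0.00
  a_SP = 144/480 = 0.30, a_OP = 96/480 = 0.20, a_PP = 0/480 = 0.00, a_MP = 120/480 = 0.25
  a_SM = 120/300 = 0.40, a_OM = 135/300 = 0.45, a_PM = 0/300 = 0.00, a_MM = 0/300 = 0.00
I − A =
  [   0.80    -0.20    -0.30    -0.40]
  [  -0.10     1.00    -0.20    -0.45]
  [  -0.15    -0.40     1.00     0.00]
  [  -0.25     0.00    -0.25     1.00]
Compute the cofactors C_ij = (−1)^(i+j)·(3×3 minor ij) of I−A; the adjugate is their transpose:
adj(I−A) = Cᵀ =
  [ 0.875000   0.360000   0.462500   0.512000]
  [ 0.259375   0.640000   0.303750   0.391750]
  [ 0.235000   0.310000   0.657500   0.233500]
  [ 0.277500   0.167500   0.280000   0.653000]
det(I−A) = Σ_j (I−A)_1j·C_1j = (0.80)(0.875000) + (-0.20)(0.259375) + (-0.30)(0.235000) + (-0.40)(0.277500) = 0.466625
(I − A)⁻¹ = adj(I−A) / det(I−A) ≈
  [   1.8752     0.7715     0.9912     1.0972]
  [   0.5559     1.3716     0.6510     0.8395]
  [   0.5036     0.6643     1.4091     0.5004]
  [   0.5947     0.3590     0.6001     1.3994]
Δx = (I − A)⁻¹ Δd with Δd having +75 in the Machinery component and 0 elsewhere.
So Δx_O = L_OM · (+75), where L_OM = adj(I−A)_OM / det(I−A) = 0.391750 / 0.466625.
Δx_O = 0.391750 × (+75) / 0.466625 = 29.38125 / 0.466625 ≈ 62.97.

Δx_O = 62.97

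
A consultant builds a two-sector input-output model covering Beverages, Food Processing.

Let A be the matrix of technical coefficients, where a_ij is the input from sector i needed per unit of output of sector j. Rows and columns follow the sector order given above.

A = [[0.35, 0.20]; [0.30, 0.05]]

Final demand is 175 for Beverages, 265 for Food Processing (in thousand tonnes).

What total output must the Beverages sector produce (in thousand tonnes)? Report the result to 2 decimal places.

I − A =
  [   0.65    -0.20]
  [  -0.30     0.95]
det(I−A) = (0.65)(0.95) − (-0.20)(-0.30) = 0.5575
adj(I−A) = [[0.95, 0.20], [0.30, 0.65]]
(I − A)⁻¹ = adj(I−A) / det(I−A) ≈
  [   1.7040     0.3587]
  [   0.5381     1.1659]
x = (I − A)⁻¹ d = adj(I−A)·d / det(I−A), with det(I−A) = 0.5575:
  x_B = (0.95·175 + 0.20·265) / 0.5575 = 219.25 / 0.5575 ≈ 393.27
  x_F = (0.30·175 + 0.65·265) / 0.5575 = 224.75 / 0.5575 ≈ 403.14

x_B = 393.27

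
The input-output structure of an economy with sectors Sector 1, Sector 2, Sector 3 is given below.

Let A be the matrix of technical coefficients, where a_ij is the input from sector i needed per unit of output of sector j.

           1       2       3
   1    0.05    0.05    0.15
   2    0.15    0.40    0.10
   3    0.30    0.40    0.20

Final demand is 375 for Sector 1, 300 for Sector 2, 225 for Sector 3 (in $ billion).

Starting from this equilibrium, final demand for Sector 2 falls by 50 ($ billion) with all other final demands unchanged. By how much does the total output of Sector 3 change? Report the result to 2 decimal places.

Δx_3 = -52.74

I − A =
  [   0.95    -0.05    -0.15]
  [  -0.15     0.60    -0.10]
  [  -0.30    -0.40     0.80]
Cofactors of I−A, C_ij = (−1)^(i+j)·(minor ij) (rows/columns in the sector order above):
  C_11 = (0.60)(0.80) − (-0.10)(-0.40) = 0.4400
  C_12 = −[(-0.15)(0.80) − (-0.10)(-0.30)] = 0.1500
  C_13 = (-0.15)(-0.40) − (0.60)(-0.30) = 0.2400
  C_21 = −[(-0.05)(0.80) − (-0.15)(-0.40)] = 0.1000
  C_22 = (0.95)(0.80) − (-0.15)(-0.30) = 0.7150
  C_23 = −[(0.95)(-0.40) − (-0.05)(-0.30)] = 0.3950
  C_31 = (-0.05)(-0.10) − (-0.15)(0.60) = 0.0950
  C_32 = −[(0.95)(-0.10) − (-0.15)(-0.15)] = 0.1175
  C_33 = (0.95)(0.60) − (-0.05)(-0.15) = 0.5625
det(I−A) = Σ_j (I−A)_1j·C_1j = (0.95)(0.4400) + (-0.05)(0.1500) + (-0.15)(0.2400) = 0.3745
adj(I−A) = Cᵀ =
  [ 0.4400   0.1000   0.0950]
  [ 0.1500   0.7150   0.1175]
  [ 0.2400   0.3950   0.5625]
(I − A)⁻¹ = adj(I−A) / det(I−A) ≈
  [   1.1749     0.2670     0.2537]
  [   0.4005     1.9092     0.3138]
  [   0.6409     1.0547     1.5020]
Δx = (I − A)⁻¹ Δd with Δd having -50 in the Sector 2 component and 0 elsewhere.
So Δx_3 = L_32 · (-50), where L_32 = adj(I−A)_32 / det(I−A) = 0.3950 / 0.3745.
Δx_3 = 0.3950 × (-50) / 0.3745 = -19.75 / 0.3745 ≈ -52.74.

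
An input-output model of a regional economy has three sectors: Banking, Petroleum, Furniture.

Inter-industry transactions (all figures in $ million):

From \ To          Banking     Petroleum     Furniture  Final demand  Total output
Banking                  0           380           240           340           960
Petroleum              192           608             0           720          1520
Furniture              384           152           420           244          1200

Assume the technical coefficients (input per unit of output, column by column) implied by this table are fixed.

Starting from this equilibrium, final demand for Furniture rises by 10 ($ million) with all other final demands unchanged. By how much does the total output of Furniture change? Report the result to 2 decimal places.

Δx_F = 18.00

Technical coefficients a_ij = z_ij / X_j:
  a_BB = 0/960 = 0.00, a_PB = 192/960 = 0.20, a_FB = 384/960 = 0.40
  a_BP = 380/1520 = 0.25, a_PP = 608/1520 = 0.40, a_FP = 152/1520 = 0.10
  a_BF = 240/1200 = 0.20, a_PF = 0/1200 = 0.00, a_FF = 420/1200 = 0.35
I − A =
  [   1.00    -0.25    -0.20]
  [  -0.20     0.60     0.00]
  [  -0.40    -0.10     0.65]
Cofactors of I−A, C_ij = (−1)^(i+j)·(minor ij) (rows/columns in the sector order above):
  C_11 = (0.60)(0.65) − (0.00)(-0.10) = 0.3900
  C_12 = −[(-0.20)(0.65) − (0.00)(-0.40)] = 0.1300
  C_13 = (-0.20)(-0.10) − (0.60)(-0.40) = 0.2600
  C_21 = −[(-0.25)(0.65) − (-0.20)(-0.10)] = 0.1825
  C_22 = (1.00)(0.65) − (-0.20)(-0.40) = 0.5700
  C_23 = −[(1.00)(-0.10) − (-0.25)(-0.40)] = 0.2000
  C_31 = (-0.25)(0.00) − (-0.20)(0.60) = 0.1200
  C_32 = −[(1.00)(0.00) − (-0.20)(-0.20)] = 0.0400
  C_33 = (1.00)(0.60) − (-0.25)(-0.20) = 0.5500
det(I−A) = Σ_j (I−A)_1j·C_1j = (1.00)(0.3900) + (-0.25)(0.1300) + (-0.20)(0.2600) = 0.3055
adj(I−A) = Cᵀ =
  [ 0.3900   0.1825   0.1200]
  [ 0.1300   0.5700   0.0400]
  [ 0.2600   0.2000   0.5500]
(I − A)⁻¹ = adj(I−A) / det(I−A) ≈
  [   1.2766     0.5974     0.3928]
  [   0.4255     1.8658     0.1309]
  [   0.8511     0.6547     1.8003]
Δx = (I − A)⁻¹ Δd with Δd having +10 in the Furniture component and 0 elsewhere.
So Δx_F = L_FF · (+10), where L_FF = adj(I−A)_FF / det(I−A) = 0.5500 / 0.3055.
Δx_F = 0.5500 × (+10) / 0.3055 = 5.50 / 0.3055 ≈ 18.00.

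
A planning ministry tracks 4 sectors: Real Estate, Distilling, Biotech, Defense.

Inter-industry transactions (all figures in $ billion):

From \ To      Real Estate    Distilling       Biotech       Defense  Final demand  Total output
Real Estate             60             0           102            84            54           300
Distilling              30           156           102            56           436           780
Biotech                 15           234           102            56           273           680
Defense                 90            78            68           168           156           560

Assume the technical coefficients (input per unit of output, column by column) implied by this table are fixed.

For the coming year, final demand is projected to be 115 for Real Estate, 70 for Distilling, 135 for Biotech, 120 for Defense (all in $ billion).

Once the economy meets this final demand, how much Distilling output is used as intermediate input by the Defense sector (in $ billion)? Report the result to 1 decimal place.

Technical coefficients a_ij = z_ij / X_j:
  a_11 = 60/300 = 0.20, a_21 = 30/300 = 0.10, a_31 = 15/300 = 0.05, a_41 = 90/300 = 0.30
  a_12 = 0/780 = 0.00, a_22 = 156/780 = 0.20, a_32 = 234/780 = 0.30, a_42 = 78/780 = 0.10
  a_13 = 102/680 = 0.15, a_23 = 102/680 = 0.15, a_33 = 102/680 = 0.15, a_43 = 68/680 = 0.10
  a_14 = 84/560 = 0.15, a_24 = 56/560 = 0.10, a_34 = 56/560 = 0.10, a_44 = 168/560 = 0.30
I − A =
  [   0.80     0.00    -0.15    -0.15]
  [  -0.10     0.80    -0.15    -0.10]
  [  -0.05    -0.30     0.85    -0.10]
  [  -0.30    -0.10    -0.10     0.70]
Compute the cofactors C_ij = (−1)^(i+j)·(3×3 minor ij) of I−A; the adjugate is their transpose:
adj(I−A) = Cᵀ =
  [ 0.423500   0.050250   0.096750   0.111750]
  [ 0.094250   0.419250   0.101750   0.094625]
  [ 0.082500   0.163250   0.402500   0.098500]
  [ 0.206750   0.104750   0.113500   0.497500]
det(I−A) = Σ_j (I−A)_1j·C_1j = (0.80)(0.423500) + (0.00)(0.094250) + (-0.15)(0.082500) + (-0.15)(0.206750) = 0.2954125
(I − A)⁻¹ = adj(I−A) / det(I−A) ≈
  [   1.4336     0.1701     0.3275     0.3783]
  [   0.3190     1.4192     0.3444     0.3203]
  [   0.2793     0.5526     1.3625     0.3334]
  [   0.6999     0.3546     0.3842     1.6841]
First solve x = (I − A)⁻¹ d = adj(I−A)·d / det(I−A); in particular x_4 = (0.206750·115 + 0.104750·70 + 0.113500·135 + 0.497500·120) / 0.2954125 = 106.13125 / 0.2954125 ≈ 359.265.
Intermediate flow from 2 to 4: z_24 = a_24 · x_4 = 0.10 × 106.13125 / 0.2954125 = 10.613125 / 0.2954125 ≈ 35.9.

z_24 = 35.9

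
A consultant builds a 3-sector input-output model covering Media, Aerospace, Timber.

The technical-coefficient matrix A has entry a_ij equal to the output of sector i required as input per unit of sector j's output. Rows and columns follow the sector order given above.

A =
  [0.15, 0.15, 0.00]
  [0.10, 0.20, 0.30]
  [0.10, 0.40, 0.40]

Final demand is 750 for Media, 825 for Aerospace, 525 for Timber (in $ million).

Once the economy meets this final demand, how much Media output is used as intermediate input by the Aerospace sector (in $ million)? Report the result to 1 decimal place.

z_12 = 319.0

I − A =
  [   0.85    -0.15     0.00]
  [  -0.10     0.80    -0.30]
  [  -0.10    -0.40     0.60]
Cofactors of I−A, C_ij = (−1)^(i+j)·(minor ij) (rows/columns in the sector order above):
  C_11 = (0.80)(0.60) − (-0.30)(-0.40) = 0.3600
  C_12 = −[(-0.10)(0.60) − (-0.30)(-0.10)] = 0.0900
  C_13 = (-0.10)(-0.40) − (0.80)(-0.10) = 0.1200
  C_21 = −[(-0.15)(0.60) − (0.00)(-0.40)] = 0.0900
  C_22 = (0.85)(0.60) − (0.00)(-0.10) = 0.5100
  C_23 = −[(0.85)(-0.40) − (-0.15)(-0.10)] = 0.3550
  C_31 = (-0.15)(-0.30) − (0.00)(0.80) = 0.0450
  C_32 = −[(0.85)(-0.30) − (0.00)(-0.10)] = 0.2550
  C_33 = (0.85)(0.80) − (-0.15)(-0.10) = 0.6650
det(I−A) = Σ_j (I−A)_1j·C_1j = (0.85)(0.3600) + (-0.15)(0.0900) + (0.00)(0.1200) = 0.2925
adj(I−A) = Cᵀ =
  [ 0.3600   0.0900   0.0450]
  [ 0.0900   0.5100   0.2550]
  [ 0.1200   0.3550   0.6650]
(I − A)⁻¹ = adj(I−A) / det(I−A) ≈
  [   1.2308     0.3077     0.1538]
  [   0.3077     1.7436     0.8718]
  [   0.4103     1.2137     2.2735]
First solve x = (I − A)⁻¹ d = adj(I−A)·d / det(I−A); in particular x_2 = (0.0900·750 + 0.5100·825 + 0.2550·525) / 0.2925 = 622.125 / 0.2925 ≈ 2126.923.
Intermediate flow from 1 to 2: z_12 = a_12 · x_2 = 0.15 × 622.125 / 0.2925 = 93.31875 / 0.2925 ≈ 319.0.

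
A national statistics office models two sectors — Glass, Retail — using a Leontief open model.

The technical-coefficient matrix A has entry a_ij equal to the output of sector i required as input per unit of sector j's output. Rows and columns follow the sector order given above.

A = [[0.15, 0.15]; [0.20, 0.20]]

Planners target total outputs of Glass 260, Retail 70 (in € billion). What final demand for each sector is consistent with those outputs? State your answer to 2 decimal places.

I − A =
  [   0.85    -0.15]
  [  -0.20     0.80]
d = (I − A) x:
  d_1 = (+0.85)·260 + (-0.15)·70 = 210.50
  d_2 = (-0.20)·260 + (+0.80)·70 = 4.00

d_1 = 210.50, d_2 = 4.00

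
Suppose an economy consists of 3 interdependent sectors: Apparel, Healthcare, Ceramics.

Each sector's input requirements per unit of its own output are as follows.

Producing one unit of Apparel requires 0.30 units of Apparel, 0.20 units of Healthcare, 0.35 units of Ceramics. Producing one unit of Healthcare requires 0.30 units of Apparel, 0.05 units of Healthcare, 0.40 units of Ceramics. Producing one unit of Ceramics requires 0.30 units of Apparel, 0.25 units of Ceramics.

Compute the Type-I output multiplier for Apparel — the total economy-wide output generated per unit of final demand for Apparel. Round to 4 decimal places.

I − A =
  [   0.70    -0.30    -0.30]
  [  -0.20     0.95     0.00]
  [  -0.35    -0.40     0.75]
Cofactors of I−A, C_ij = (−1)^(i+j)·(minor ij) (rows/columns in the sector order above):
  C_11 = (0.95)(0.75) − (0.00)(-0.40) = 0.7125
  C_12 = −[(-0.20)(0.75) − (0.00)(-0.35)] = 0.1500
  C_13 = (-0.20)(-0.40) − (0.95)(-0.35) = 0.4125
  C_21 = −[(-0.30)(0.75) − (-0.30)(-0.40)] = 0.3450
  C_22 = (0.70)(0.75) − (-0.30)(-0.35) = 0.4200
  C_23 = −[(0.70)(-0.40) − (-0.30)(-0.35)] = 0.3850
  C_31 = (-0.30)(0.00) − (-0.30)(0.95) = 0.2850
  C_32 = −[(0.70)(0.00) − (-0.30)(-0.20)] = 0.0600
  C_33 = (0.70)(0.95) − (-0.30)(-0.20) = 0.6050
det(I−A) = Σ_j (I−A)_1j·C_1j = (0.70)(0.7125) + (-0.30)(0.1500) + (-0.30)(0.4125) = 0.3300
adj(I−A) = Cᵀ =
  [ 0.7125   0.3450   0.2850]
  [ 0.1500   0.4200   0.0600]
  [ 0.4125   0.3850   0.6050]
(I − A)⁻¹ = adj(I−A) / det(I−A) ≈
  [   2.15909     1.04545     0.86364]
  [   0.45455     1.27273     0.18182]
  [   1.25000     1.16667     1.83333]
The output multiplier for sector j is the column-j sum of the Leontief inverse (I − A)⁻¹ = adj(I−A) / det(I−A).
Column 1 of adj(I−A): (0.7125, 0.1500, 0.4125); det(I−A) = 0.3300.
m_1 = (0.7125 + 0.1500 + 0.4125) / 0.3300 = 1.275 / 0.3300 ≈ 3.8636.

m_1 = 3.8636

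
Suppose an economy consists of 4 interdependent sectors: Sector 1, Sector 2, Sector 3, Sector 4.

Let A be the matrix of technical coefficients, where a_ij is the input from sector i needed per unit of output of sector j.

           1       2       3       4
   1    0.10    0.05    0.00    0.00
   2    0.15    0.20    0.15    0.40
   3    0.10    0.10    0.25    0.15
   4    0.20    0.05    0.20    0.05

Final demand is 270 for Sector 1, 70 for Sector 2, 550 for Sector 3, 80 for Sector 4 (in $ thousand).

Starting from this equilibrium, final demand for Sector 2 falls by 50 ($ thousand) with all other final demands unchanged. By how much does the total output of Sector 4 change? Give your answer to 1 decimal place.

Δx_4 = -6.7

I − A =
  [   0.90    -0.05     0.00     0.00]
  [  -0.15     0.80    -0.15    -0.40]
  [  -0.10    -0.10     0.75    -0.15]
  [  -0.20    -0.05    -0.20     0.95]
Compute the cofactors C_ij = (−1)^(i+j)·(3×3 minor ij) of I−A; the adjugate is their transpose:
adj(I−A) = Cᵀ =
  [ 0.507625   0.034125   0.011125   0.016125]
  [ 0.189125   0.614250   0.200250   0.290250]
  [ 0.121375   0.098500   0.654875   0.144875]
  [ 0.142375   0.060250   0.150750   0.520125]
det(I−A) = Σ_j (I−A)_1j·C_1j = (0.90)(0.507625) + (-0.05)(0.189125) + (0.00)(0.121375) + (0.00)(0.142375) = 0.44740625
(I − A)⁻¹ = adj(I−A) / det(I−A) ≈
  [   1.1346     0.0763     0.0249     0.0360]
  [   0.4227     1.3729     0.4476     0.6487]
  [   0.2713     0.2202     1.4637     0.3238]
  [   0.3182     0.1347     0.3369     1.1625]
Δx = (I − A)⁻¹ Δd with Δd having -50 in the Sector 2 component and 0 elsewhere.
So Δx_4 = L_42 · (-50), where L_42 = adj(I−A)_42 / det(I−A) = 0.060250 / 0.44740625.
Δx_4 = 0.060250 × (-50) / 0.44740625 = -3.0125 / 0.44740625 ≈ -6.7.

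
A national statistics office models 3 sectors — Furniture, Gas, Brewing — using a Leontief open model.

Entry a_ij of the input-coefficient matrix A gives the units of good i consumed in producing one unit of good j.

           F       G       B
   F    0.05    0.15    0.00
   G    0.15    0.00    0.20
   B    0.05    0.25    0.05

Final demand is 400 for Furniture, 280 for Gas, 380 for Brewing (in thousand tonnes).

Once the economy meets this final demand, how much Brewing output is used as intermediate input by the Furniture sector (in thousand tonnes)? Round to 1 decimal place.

I − A =
  [   0.95    -0.15     0.00]
  [  -0.15     1.00    -0.20]
  [  -0.05    -0.25     0.95]
Cofactors of I−A, C_ij = (−1)^(i+j)·(minor ij) (rows/columns in the sector order above):
  C_11 = (1.00)(0.95) − (-0.20)(-0.25) = 0.9000
  C_12 = −[(-0.15)(0.95) − (-0.20)(-0.05)] = 0.1525
  C_13 = (-0.15)(-0.25) − (1.00)(-0.05) = 0.0875
  C_21 = −[(-0.15)(0.95) − (0.00)(-0.25)] = 0.1425
  C_22 = (0.95)(0.95) − (0.00)(-0.05) = 0.9025
  C_23 = −[(0.95)(-0.25) − (-0.15)(-0.05)] = 0.2450
  C_31 = (-0.15)(-0.20) − (0.00)(1.00) = 0.0300
  C_32 = −[(0.95)(-0.20) − (0.00)(-0.15)] = 0.1900
  C_33 = (0.95)(1.00) − (-0.15)(-0.15) = 0.9275
det(I−A) = Σ_j (I−A)_1j·C_1j = (0.95)(0.9000) + (-0.15)(0.1525) + (0.00)(0.0875) = 0.832125
adj(I−A) = Cᵀ =
  [ 0.9000   0.1425   0.0300]
  [ 0.1525   0.9025   0.1900]
  [ 0.0875   0.2450   0.9275]
(I − A)⁻¹ = adj(I−A) / det(I−A) ≈
  [   1.0816     0.1712     0.0361]
  [   0.1833     1.0846     0.2283]
  [   0.1052     0.2944     1.1146]
First solve x = (I − A)⁻¹ d = adj(I−A)·d / det(I−A); in particular x_F = (0.9000·400 + 0.1425·280 + 0.0300·380) / 0.832125 = 411.30 / 0.832125 ≈ 494.277.
Intermediate flow from B to F: z_BF = a_BF · x_F = 0.05 × 411.30 / 0.832125 = 20.565 / 0.832125 ≈ 24.7.

z_BF = 24.7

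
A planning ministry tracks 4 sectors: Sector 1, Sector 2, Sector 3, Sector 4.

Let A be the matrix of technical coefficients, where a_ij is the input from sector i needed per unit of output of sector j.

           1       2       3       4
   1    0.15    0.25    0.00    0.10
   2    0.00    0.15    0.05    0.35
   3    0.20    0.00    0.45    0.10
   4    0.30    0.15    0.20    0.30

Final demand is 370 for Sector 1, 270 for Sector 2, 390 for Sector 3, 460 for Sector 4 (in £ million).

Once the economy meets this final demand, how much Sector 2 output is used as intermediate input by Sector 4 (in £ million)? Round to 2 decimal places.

z_24 = 591.91

I − A =
  [   0.85    -0.25     0.00    -0.10]
  [   0.00     0.85    -0.05    -0.35]
  [  -0.20     0.00     0.55    -0.10]
  [  -0.30    -0.15    -0.20     0.70]
Compute the cofactors C_ij = (−1)^(i+j)·(3×3 minor ij) of I−A; the adjugate is their transpose:
adj(I−A) = Cᵀ =
  [ 0.280625   0.099500   0.044000   0.096125]
  [ 0.080250   0.289750   0.087750   0.168875]
  [ 0.134000   0.058250   0.409375   0.106750]
  [ 0.175750   0.121375   0.154625   0.394875]
det(I−A) = Σ_j (I−A)_1j·C_1j = (0.85)(0.280625) + (-0.25)(0.080250) + (0.00)(0.134000) + (-0.10)(0.175750) = 0.20089375
(I − A)⁻¹ = adj(I−A) / det(I−A) ≈
  [   1.3969     0.4953     0.2190     0.4785]
  [   0.3995     1.4423     0.4368     0.8406]
  [   0.6670     0.2900     2.0378     0.5314]
  [   0.8748     0.6042     0.7697     1.9656]
First solve x = (I − A)⁻¹ d = adj(I−A)·d / det(I−A); in particular x_4 = (0.175750·370 + 0.121375·270 + 0.154625·390 + 0.394875·460) / 0.20089375 = 339.745 / 0.20089375 ≈ 1691.1676.
Intermediate flow from 2 to 4: z_24 = a_24 · x_4 = 0.35 × 339.745 / 0.20089375 = 118.91075 / 0.20089375 ≈ 591.91.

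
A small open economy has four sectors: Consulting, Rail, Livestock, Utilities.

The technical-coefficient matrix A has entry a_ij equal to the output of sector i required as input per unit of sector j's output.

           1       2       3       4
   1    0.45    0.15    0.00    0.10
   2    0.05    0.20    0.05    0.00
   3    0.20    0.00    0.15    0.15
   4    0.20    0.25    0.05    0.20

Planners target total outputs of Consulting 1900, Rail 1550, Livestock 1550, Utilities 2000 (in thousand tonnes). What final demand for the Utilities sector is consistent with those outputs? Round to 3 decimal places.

d_4 = 755.000

I − A =
  [   0.55    -0.15     0.00    -0.10]
  [  -0.05     0.80    -0.05     0.00]
  [  -0.20     0.00     0.85    -0.15]
  [  -0.20    -0.25    -0.05     0.80]
d = (I − A) x:
  d_1 = (+0.55)·1900 + (-0.15)·1550 + (+0.00)·1550 + (-0.10)·2000 = 612.500
  d_2 = (-0.05)·1900 + (+0.80)·1550 + (-0.05)·1550 + (+0.00)·2000 = 1067.500
  d_3 = (-0.20)·1900 + (+0.00)·1550 + (+0.85)·1550 + (-0.15)·2000 = 637.500
  d_4 = (-0.20)·1900 + (-0.25)·1550 + (-0.05)·1550 + (+0.80)·2000 = 755.000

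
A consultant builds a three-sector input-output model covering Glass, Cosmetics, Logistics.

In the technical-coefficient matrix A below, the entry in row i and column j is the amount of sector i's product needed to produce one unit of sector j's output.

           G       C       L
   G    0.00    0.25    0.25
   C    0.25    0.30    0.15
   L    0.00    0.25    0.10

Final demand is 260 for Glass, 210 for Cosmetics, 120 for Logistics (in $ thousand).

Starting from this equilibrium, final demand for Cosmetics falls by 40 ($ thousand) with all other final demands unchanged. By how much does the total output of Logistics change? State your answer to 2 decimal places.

Δx_L = -19.21

I − A =
  [   1.00    -0.25    -0.25]
  [  -0.25     0.70    -0.15]
  [   0.00    -0.25     0.90]
Cofactors of I−A, C_ij = (−1)^(i+j)·(minor ij) (rows/columns in the sector order above):
  C_11 = (0.70)(0.90) − (-0.15)(-0.25) = 0.5925
  C_12 = −[(-0.25)(0.90) − (-0.15)(0.00)] = 0.2250
  C_13 = (-0.25)(-0.25) − (0.70)(0.00) = 0.0625
  C_21 = −[(-0.25)(0.90) − (-0.25)(-0.25)] = 0.2875
  C_22 = (1.00)(0.90) − (-0.25)(0.00) = 0.9000
  C_23 = −[(1.00)(-0.25) − (-0.25)(0.00)] = 0.2500
  C_31 = (-0.25)(-0.15) − (-0.25)(0.70) = 0.2125
  C_32 = −[(1.00)(-0.15) − (-0.25)(-0.25)] = 0.2125
  C_33 = (1.00)(0.70) − (-0.25)(-0.25) = 0.6375
det(I−A) = Σ_j (I−A)_1j·C_1j = (1.00)(0.5925) + (-0.25)(0.2250) + (-0.25)(0.0625) = 0.520625
adj(I−A) = Cᵀ =
  [ 0.5925   0.2875   0.2125]
  [ 0.2250   0.9000   0.2125]
  [ 0.0625   0.2500   0.6375]
(I − A)⁻¹ = adj(I−A) / det(I−A) ≈
  [   1.1381     0.5522     0.4082]
  [   0.4322     1.7287     0.4082]
  [   0.1200     0.4802     1.2245]
Δx = (I − A)⁻¹ Δd with Δd having -40 in the Cosmetics component and 0 elsewhere.
So Δx_L = L_LC · (-40), where L_LC = adj(I−A)_LC / det(I−A) = 0.2500 / 0.520625.
Δx_L = 0.2500 × (-40) / 0.520625 = -10.00 / 0.520625 ≈ -19.21.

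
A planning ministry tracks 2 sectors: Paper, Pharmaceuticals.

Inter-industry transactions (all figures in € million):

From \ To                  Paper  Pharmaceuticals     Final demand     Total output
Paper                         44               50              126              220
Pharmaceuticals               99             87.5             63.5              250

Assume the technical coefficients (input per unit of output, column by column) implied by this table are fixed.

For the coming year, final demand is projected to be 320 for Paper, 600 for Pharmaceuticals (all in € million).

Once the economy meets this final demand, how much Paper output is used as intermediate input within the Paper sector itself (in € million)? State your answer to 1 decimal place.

Technical coefficients a_ij = z_ij / X_j:
  a_11 = 44/220 = 0.20, a_21 = 99/220 = 0.45
  a_12 = 50/250 = 0.20, a_22 = 87.5/250 = 0.35
I − A =
  [   0.80    -0.20]
  [  -0.45     0.65]
det(I−A) = (0.80)(0.65) − (-0.20)(-0.45) = 0.4300
adj(I−A) = [[0.65, 0.20], [0.45, 0.80]]
(I − A)⁻¹ = adj(I−A) / det(I−A) ≈
  [   1.5116     0.4651]
  [   1.0465     1.8605]
First solve x = (I − A)⁻¹ d = adj(I−A)·d / det(I−A); in particular x_1 = (0.65·320 + 0.20·600) / 0.4300 = 328.00 / 0.4300 ≈ 762.791.
Intermediate flow from 1 to 1: z_11 = a_11 · x_1 = 0.20 × 328.00 / 0.4300 = 65.60 / 0.4300 ≈ 152.6.

z_11 = 152.6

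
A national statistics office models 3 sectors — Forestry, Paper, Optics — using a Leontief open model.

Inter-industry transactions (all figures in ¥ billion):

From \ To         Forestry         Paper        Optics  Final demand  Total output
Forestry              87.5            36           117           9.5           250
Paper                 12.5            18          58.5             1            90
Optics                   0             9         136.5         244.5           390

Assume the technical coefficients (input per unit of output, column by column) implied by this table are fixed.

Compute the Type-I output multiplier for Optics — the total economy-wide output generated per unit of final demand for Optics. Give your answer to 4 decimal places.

Technical coefficients a_ij = z_ij / X_j:
  a_FF = 87.5/250 = 0.35, a_PF = 12.5/250 = 0.05, a_OF = 0/250 = 0.00
  a_FP = 36/90 = 0.40, a_PP = 18/90 = 0.20, a_OP = 9/90 = 0.10
  a_FO = 117/390 = 0.30, a_PO = 58.5/390 = 0.15, a_OO = 136.5/390 = 0.35
I − A =
  [   0.65    -0.40    -0.30]
  [  -0.05     0.80    -0.15]
  [   0.00    -0.10     0.65]
Cofactors of I−A, C_ij = (−1)^(i+j)·(minor ij) (rows/columns in the sector order above):
  C_11 = (0.80)(0.65) − (-0.15)(-0.10) = 0.5050
  C_12 = −[(-0.05)(0.65) − (-0.15)(0.00)] = 0.0325
  C_13 = (-0.05)(-0.10) − (0.80)(0.00) = 0.0050
  C_21 = −[(-0.40)(0.65) − (-0.30)(-0.10)] = 0.2900
  C_22 = (0.65)(0.65) − (-0.30)(0.00) = 0.4225
  C_23 = −[(0.65)(-0.10) − (-0.40)(0.00)] = 0.0650
  C_31 = (-0.40)(-0.15) − (-0.30)(0.80) = 0.3000
  C_32 = −[(0.65)(-0.15) − (-0.30)(-0.05)] = 0.1125
  C_33 = (0.65)(0.80) − (-0.40)(-0.05) = 0.5000
det(I−A) = Σ_j (I−A)_1j·C_1j = (0.65)(0.5050) + (-0.40)(0.0325) + (-0.30)(0.0050) = 0.31375
adj(I−A) = Cᵀ =
  [ 0.5050   0.2900   0.3000]
  [ 0.0325   0.4225   0.1125]
  [ 0.0050   0.0650   0.5000]
(I − A)⁻¹ = adj(I−A) / det(I−A) ≈
  [   1.60956     0.92430     0.95618]
  [   0.10359     1.34661     0.35857]
  [   0.01594     0.20717     1.59363]
The output multiplier for sector j is the column-j sum of the Leontief inverse (I − A)⁻¹ = adj(I−A) / det(I−A).
Column O of adj(I−A): (0.3000, 0.1125, 0.5000); det(I−A) = 0.31375.
m_O = (0.3000 + 0.1125 + 0.5000) / 0.31375 = 0.9125 / 0.31375 ≈ 2.9084.

m_O = 2.9084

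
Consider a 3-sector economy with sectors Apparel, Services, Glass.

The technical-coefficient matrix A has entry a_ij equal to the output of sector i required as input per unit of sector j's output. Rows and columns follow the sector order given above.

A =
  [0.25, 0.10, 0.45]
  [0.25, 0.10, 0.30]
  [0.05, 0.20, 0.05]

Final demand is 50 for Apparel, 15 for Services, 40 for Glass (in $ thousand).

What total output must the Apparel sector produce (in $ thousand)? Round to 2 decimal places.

x_A = 113.44

I − A =
  [   0.75    -0.10    -0.45]
  [  -0.25     0.90    -0.30]
  [  -0.05    -0.20     0.95]
Cofactors of I−A, C_ij = (−1)^(i+j)·(minor ij) (rows/columns in the sector order above):
  C_11 = (0.90)(0.95) − (-0.30)(-0.20) = 0.7950
  C_12 = −[(-0.25)(0.95) − (-0.30)(-0.05)] = 0.2525
  C_13 = (-0.25)(-0.20) − (0.90)(-0.05) = 0.0950
  C_21 = −[(-0.10)(0.95) − (-0.45)(-0.20)] = 0.1850
  C_22 = (0.75)(0.95) − (-0.45)(-0.05) = 0.6900
  C_23 = −[(0.75)(-0.20) − (-0.10)(-0.05)] = 0.1550
  C_31 = (-0.10)(-0.30) − (-0.45)(0.90) = 0.4350
  C_32 = −[(0.75)(-0.30) − (-0.45)(-0.25)] = 0.3375
  C_33 = (0.75)(0.90) − (-0.10)(-0.25) = 0.6500
det(I−A) = Σ_j (I−A)_1j·C_1j = (0.75)(0.7950) + (-0.10)(0.2525) + (-0.45)(0.0950) = 0.52825
adj(I−A) = Cᵀ =
  [ 0.7950   0.1850   0.4350]
  [ 0.2525   0.6900   0.3375]
  [ 0.0950   0.1550   0.6500]
(I − A)⁻¹ = adj(I−A) / det(I−A) ≈
  [   1.5050     0.3502     0.8235]
  [   0.4780     1.3062     0.6389]
  [   0.1798     0.2934     1.2305]
x = (I − A)⁻¹ d = adj(I−A)·d / det(I−A), with det(I−A) = 0.52825:
  x_A = (0.7950·50 + 0.1850·15 + 0.4350·40) / 0.52825 = 59.925 / 0.52825 ≈ 113.44
  x_S = (0.2525·50 + 0.6900·15 + 0.3375·40) / 0.52825 = 36.475 / 0.52825 ≈ 69.05
  x_G = (0.0950·50 + 0.1550·15 + 0.6500·40) / 0.52825 = 33.075 / 0.52825 ≈ 62.61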